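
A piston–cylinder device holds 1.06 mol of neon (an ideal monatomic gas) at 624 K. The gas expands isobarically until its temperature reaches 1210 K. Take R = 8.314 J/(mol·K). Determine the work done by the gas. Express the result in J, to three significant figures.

W ≈ 5160 J

Isobaric: W = P ΔV = nR ΔT.
W = (1.06)(8.314)(1210 − 624) = 5164 J.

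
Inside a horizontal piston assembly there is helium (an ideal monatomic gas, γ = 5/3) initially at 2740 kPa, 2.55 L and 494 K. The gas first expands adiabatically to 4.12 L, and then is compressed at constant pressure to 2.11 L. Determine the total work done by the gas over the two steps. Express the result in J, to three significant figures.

W_total ≈ 393 J

Step 1 (adiabatic): W = (P₁V₁ − P₂V₂)/(γ−1) = (6987 − 5074)/0.667 = 2869 J.
After step 1: P = 1232 kPa, V = 4.12 L, T = 358.8 K.
Step 2 (isobaric): W = PΔV = (1232 kPa)(2.11 − 4.12 L) = -2476 J.
W_total = 2869 − 2476 = 393.3 J.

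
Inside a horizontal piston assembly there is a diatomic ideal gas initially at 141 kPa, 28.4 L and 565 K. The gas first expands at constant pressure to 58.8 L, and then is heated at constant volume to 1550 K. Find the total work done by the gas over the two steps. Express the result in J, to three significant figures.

Step 1 (isobaric): W = PΔV = (141 kPa)(58.8 − 28.4 L) = 4286 J.
Step 2 (isochoric): W = 0 (constant volume).
W_total = 4286 + 0 = 4286 J.

W_total ≈ 4290 J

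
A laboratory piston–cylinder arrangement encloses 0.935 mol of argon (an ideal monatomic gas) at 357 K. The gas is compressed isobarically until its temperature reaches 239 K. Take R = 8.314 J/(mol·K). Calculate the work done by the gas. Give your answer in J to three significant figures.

Isobaric: W = P ΔV = nR ΔT.
W = (0.935)(8.314)(239 − 357) = -917.3 J.

W ≈ -917 J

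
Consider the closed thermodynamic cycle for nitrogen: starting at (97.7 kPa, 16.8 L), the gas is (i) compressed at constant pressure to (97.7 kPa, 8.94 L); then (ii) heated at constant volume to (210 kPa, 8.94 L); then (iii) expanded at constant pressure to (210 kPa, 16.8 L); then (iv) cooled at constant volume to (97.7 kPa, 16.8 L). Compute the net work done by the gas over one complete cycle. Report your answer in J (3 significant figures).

Constant-volume legs do no work.
W(i) = (97.7)(8.94 − 16.8) = -767.9 J; W(iii) = (210)(16.8 − 8.94) = 1651 J.
W_net = -767.9 + 1651 = 882.7 J (the clockwise enclosed area).

W_net ≈ 883 J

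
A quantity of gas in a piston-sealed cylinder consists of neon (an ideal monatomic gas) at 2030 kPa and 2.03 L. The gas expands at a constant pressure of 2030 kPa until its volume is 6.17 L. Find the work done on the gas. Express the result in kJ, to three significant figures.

Isobaric: W = P ΔV.
W = (2030 kPa)(6.17 − 2.03 L) = (2030)(4.14) = 8404 J.
Work on gas = −W_by = -8404 J.

W ≈ -8.40 kJ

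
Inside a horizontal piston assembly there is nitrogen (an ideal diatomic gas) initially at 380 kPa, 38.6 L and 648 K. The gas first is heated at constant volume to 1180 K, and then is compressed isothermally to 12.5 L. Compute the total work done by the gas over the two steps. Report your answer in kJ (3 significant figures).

W_total ≈ -30.1 kJ

Step 1 (isochoric): W = 0 (constant volume).
After step 1: P = 692 kPa (V unchanged).
Step 2 (isothermal): W = P₁V₁ ln(V₂/V₁) = (26710) ln(12.5/38.6) = -30116 J.
W_total = 0 − 30116 = -30116 J.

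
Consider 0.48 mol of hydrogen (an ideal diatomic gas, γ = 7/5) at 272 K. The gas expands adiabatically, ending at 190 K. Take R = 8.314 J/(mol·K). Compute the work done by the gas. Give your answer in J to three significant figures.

Adiabatic ⇒ Q = 0, so W_by = −ΔU = nCᵥ(T₁ − T₂).
Cᵥ = 5R/2 = 20.79 J/(mol·K).
W = (0.48)(20.79)(272 − 190) = 818.1 J.

W ≈ 818 J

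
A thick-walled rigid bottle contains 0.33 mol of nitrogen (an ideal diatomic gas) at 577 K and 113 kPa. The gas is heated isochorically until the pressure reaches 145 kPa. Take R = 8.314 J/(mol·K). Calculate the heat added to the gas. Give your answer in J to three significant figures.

Q ≈ 1120 J

Constant volume ⇒ W = 0, so Q = ΔU = nCᵥΔT with Cᵥ = 5R/2 = 20.79 J/(mol·K).
At constant V, T₂/T₁ = P₂/P₁ ⇒ ΔT = T₁(P₂/P₁ − 1) = 577·(145/113 − 1) = 163.4 K.
ΔU = (0.33)(20.79)(163.4) = 1121 J.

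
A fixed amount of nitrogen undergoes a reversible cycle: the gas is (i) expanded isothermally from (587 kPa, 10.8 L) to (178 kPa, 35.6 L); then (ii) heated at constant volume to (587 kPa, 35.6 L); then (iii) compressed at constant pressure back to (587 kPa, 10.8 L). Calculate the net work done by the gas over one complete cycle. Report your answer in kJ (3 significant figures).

Leg (i): W = PᵢVᵢ ln(V_f/Vᵢ) = (6340) ln(35.6/10.8) = 7562 J.
Leg (ii): W = 0.
Leg (iii): W = PΔV = (587)(10.8 − 35.6) = -14558 J.
W_net = 7562 − 14558 = -6996 J.

W_net ≈ -7.00 kJ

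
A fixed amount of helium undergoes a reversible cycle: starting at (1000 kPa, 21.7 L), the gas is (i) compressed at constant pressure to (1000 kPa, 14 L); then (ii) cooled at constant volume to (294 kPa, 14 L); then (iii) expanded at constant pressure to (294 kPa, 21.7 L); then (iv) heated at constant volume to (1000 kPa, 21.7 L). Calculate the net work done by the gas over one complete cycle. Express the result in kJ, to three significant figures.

Constant-volume legs do no work.
W(i) = (1000)(14 − 21.7) = -7700 J; W(iii) = (294)(21.7 − 14) = 2264 J.
W_net = -7700 + 2264 = -5436 J (the counter-clockwise enclosed area).

W_net ≈ -5.44 kJ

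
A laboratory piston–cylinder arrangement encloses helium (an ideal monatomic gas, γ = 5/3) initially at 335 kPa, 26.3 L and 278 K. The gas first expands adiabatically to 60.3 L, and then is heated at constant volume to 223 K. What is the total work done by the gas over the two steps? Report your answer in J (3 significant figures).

W_total ≈ 5620 J

Step 1 (adiabatic): W = (P₁V₁ − P₂V₂)/(γ−1) = (8810 − 5067)/0.667 = 5615 J.
Step 2 (isochoric): W = 0 (constant volume).
W_total = 5615 + 0 = 5615 J.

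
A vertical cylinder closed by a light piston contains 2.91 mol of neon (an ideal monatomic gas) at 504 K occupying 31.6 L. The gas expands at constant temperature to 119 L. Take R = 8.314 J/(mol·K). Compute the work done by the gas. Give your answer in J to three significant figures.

Isothermal: W = nRT ln(V₂/V₁).
W = (2.91)(8.314)(504) × ln(119/31.6)
  = 12194 × 1.326
W_by_gas = 16168 J.

W ≈ 16200 J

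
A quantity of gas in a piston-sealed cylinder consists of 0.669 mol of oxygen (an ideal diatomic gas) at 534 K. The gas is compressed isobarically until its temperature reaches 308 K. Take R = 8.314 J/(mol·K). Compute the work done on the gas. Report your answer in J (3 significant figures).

W ≈ 1260 J

Isobaric: W = P ΔV = nR ΔT.
W = (0.669)(8.314)(308 − 534) = -1257 J.
Work on gas = −W_by = 1257 J.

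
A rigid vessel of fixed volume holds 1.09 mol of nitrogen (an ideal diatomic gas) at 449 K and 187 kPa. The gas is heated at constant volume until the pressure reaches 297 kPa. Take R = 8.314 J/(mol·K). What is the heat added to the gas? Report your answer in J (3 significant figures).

Q ≈ 5980 J

Constant volume ⇒ W = 0, so Q = ΔU = nCᵥΔT with Cᵥ = 5R/2 = 20.79 J/(mol·K).
At constant V, T₂/T₁ = P₂/P₁ ⇒ ΔT = T₁(P₂/P₁ − 1) = 449·(297/187 − 1) = 264.1 K.
ΔU = (1.09)(20.79)(264.1) = 5984 J.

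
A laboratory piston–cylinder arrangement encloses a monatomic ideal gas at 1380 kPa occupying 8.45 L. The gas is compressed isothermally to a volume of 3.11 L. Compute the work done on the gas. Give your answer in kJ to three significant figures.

W ≈ 11.7 kJ

Isothermal: W = nRT ln(V₂/V₁) = P₁V₁ ln(V₂/V₁).
P₁V₁ = (1380 kPa)(8.45 L) = 11661 J.
W = 11661 × ln(3.11/8.45) = 11661 × -0.9995
W_by_gas = -11656 J; work on gas = −W_by = 11656 J.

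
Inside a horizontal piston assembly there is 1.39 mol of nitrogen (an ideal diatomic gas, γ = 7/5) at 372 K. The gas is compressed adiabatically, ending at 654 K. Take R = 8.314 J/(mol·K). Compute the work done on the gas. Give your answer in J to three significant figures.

W ≈ 8150 J

Adiabatic ⇒ Q = 0, so W_by = −ΔU = nCᵥ(T₁ − T₂).
Cᵥ = 5R/2 = 20.79 J/(mol·K).
W = (1.39)(20.79)(372 − 654) = -8147 J.
Work on gas = −W_by = 8147 J.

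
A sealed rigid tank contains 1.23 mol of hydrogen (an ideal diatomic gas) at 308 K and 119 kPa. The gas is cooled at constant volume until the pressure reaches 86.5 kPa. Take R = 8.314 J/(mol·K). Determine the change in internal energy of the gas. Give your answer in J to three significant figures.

ΔU ≈ -2150 J

Constant volume ⇒ W = 0, so Q = ΔU = nCᵥΔT with Cᵥ = 5R/2 = 20.79 J/(mol·K).
At constant V, T₂/T₁ = P₂/P₁ ⇒ ΔT = T₁(P₂/P₁ − 1) = 308·(86.5/119 − 1) = -84.12 K.
ΔU = (1.23)(20.79)(-84.12) = -2151 J.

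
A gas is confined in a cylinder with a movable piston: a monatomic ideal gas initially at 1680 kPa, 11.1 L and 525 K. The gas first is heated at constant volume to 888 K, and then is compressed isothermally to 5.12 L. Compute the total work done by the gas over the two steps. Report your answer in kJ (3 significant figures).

W_total ≈ -24.4 kJ

Step 1 (isochoric): W = 0 (constant volume).
After step 1: P = 2842 kPa (V unchanged).
Step 2 (isothermal): W = P₁V₁ ln(V₂/V₁) = (31542) ln(5.12/11.1) = -24407 J.
W_total = 0 − 24407 = -24407 J.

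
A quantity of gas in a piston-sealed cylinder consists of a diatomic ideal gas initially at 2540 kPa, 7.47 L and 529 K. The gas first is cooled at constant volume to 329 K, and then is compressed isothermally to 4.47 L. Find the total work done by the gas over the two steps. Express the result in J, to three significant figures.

W_total ≈ -6060 J

Step 1 (isochoric): W = 0 (constant volume).
After step 1: P = 1580 kPa (V unchanged).
Step 2 (isothermal): W = P₁V₁ ln(V₂/V₁) = (11800) ln(4.47/7.47) = -6060 J.
W_total = 0 − 6060 = -6060 J.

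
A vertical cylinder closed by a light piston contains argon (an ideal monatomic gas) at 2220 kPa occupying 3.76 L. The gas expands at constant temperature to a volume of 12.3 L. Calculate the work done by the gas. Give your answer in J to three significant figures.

W ≈ 9890 J

Isothermal: W = nRT ln(V₂/V₁) = P₁V₁ ln(V₂/V₁).
P₁V₁ = (2220 kPa)(3.76 L) = 8347 J.
W = 8347 × ln(12.3/3.76) = 8347 × 1.185
W_by_gas = 9893 J.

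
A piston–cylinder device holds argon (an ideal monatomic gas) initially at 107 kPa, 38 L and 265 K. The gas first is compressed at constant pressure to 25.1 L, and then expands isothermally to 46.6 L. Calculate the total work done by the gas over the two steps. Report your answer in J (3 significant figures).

W_total ≈ 281 J

Step 1 (isobaric): W = PΔV = (107 kPa)(25.1 − 38 L) = -1380 J.
After step 1: P = 107 kPa, V = 25.1 L, T = 175 K.
Step 2 (isothermal): W = P₁V₁ ln(V₂/V₁) = (2686) ln(46.6/25.1) = 1662 J.
W_total = -1380 + 1662 = 281.4 J.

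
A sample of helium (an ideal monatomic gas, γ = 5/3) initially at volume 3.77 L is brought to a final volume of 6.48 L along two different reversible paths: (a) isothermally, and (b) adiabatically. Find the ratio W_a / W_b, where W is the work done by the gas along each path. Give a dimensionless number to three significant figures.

W_a / W_b ≈ 1.19

Path (a) isothermal: W = P₁V₁ ln(V₂/V₁) → W_a/(P₁V₁) = 0.5416.
Path (b) adiabatic: W = P₁V₁(1 − (V₁/V₂)^(γ−1))/(γ−1) → W_b/(P₁V₁) = 0.4546.
W_a / W_b = 0.5416 / 0.4546 = 1.191.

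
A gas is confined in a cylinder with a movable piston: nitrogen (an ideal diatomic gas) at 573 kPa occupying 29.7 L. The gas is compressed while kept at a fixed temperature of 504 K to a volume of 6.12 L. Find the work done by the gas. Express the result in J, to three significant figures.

W ≈ -26900 J

Isothermal: W = nRT ln(V₂/V₁) = P₁V₁ ln(V₂/V₁).
P₁V₁ = (573 kPa)(29.7 L) = 17018 J.
W = 17018 × ln(6.12/29.7) = 17018 × -1.58
W_by_gas = -26882 J.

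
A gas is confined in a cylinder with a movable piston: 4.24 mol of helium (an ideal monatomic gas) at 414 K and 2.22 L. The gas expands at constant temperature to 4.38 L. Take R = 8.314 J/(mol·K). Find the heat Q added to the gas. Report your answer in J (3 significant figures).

Q ≈ 9920 J

Isothermal ⇒ ΔU = 0, so Q = W = nRT ln(V₂/V₁).
Q = (4.24)(8.314)(414) ln(4.38/2.22) = 14594 × 0.6795 = 9917 J.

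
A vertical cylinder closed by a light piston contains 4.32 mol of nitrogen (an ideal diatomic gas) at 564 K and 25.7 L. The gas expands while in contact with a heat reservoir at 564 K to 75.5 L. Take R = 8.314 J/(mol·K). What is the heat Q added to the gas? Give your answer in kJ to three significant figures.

Q ≈ 21.8 kJ

Isothermal ⇒ ΔU = 0, so Q = W = nRT ln(V₂/V₁).
Q = (4.32)(8.314)(564) ln(75.5/25.7) = 20257 × 1.078 = 21830 J.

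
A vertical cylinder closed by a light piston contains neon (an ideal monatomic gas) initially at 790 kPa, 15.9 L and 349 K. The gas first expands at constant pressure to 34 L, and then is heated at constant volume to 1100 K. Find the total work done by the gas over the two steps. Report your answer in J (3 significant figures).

W_total ≈ 14300 J

Step 1 (isobaric): W = PΔV = (790 kPa)(34 − 15.9 L) = 14299 J.
Step 2 (isochoric): W = 0 (constant volume).
W_total = 14299 + 0 = 14299 J.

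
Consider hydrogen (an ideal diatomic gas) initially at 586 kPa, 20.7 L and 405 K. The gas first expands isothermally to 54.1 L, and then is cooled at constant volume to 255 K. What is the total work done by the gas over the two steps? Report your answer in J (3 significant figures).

W_total ≈ 11700 J

Step 1 (isothermal): W = P₁V₁ ln(V₂/V₁) = (12130) ln(54.1/20.7) = 11653 J.
Step 2 (isochoric): W = 0 (constant volume).
W_total = 11653 + 0 = 11653 J.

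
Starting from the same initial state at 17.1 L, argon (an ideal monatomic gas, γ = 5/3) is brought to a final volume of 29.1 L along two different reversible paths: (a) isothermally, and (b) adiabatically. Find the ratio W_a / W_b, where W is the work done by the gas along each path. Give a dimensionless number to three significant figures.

Path (a) isothermal: W = P₁V₁ ln(V₂/V₁) → W_a/(P₁V₁) = 0.5317.
Path (b) adiabatic: W = P₁V₁(1 − (V₁/V₂)^(γ−1))/(γ−1) → W_b/(P₁V₁) = 0.4477.
W_a / W_b = 0.5317 / 0.4477 = 1.188.

W_a / W_b ≈ 1.19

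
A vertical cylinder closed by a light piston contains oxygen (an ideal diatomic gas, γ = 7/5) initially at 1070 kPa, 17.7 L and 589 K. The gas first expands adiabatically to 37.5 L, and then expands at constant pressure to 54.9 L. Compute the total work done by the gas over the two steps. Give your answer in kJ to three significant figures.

Step 1 (adiabatic): W = (P₁V₁ − P₂V₂)/(γ−1) = (18939 − 14026)/0.4 = 12282 J.
After step 1: P = 374 kPa, V = 37.5 L, T = 436.2 K.
Step 2 (isobaric): W = PΔV = (374 kPa)(54.9 − 37.5 L) = 6508 J.
W_total = 12282 + 6508 = 18791 J.

W_total ≈ 18.8 kJ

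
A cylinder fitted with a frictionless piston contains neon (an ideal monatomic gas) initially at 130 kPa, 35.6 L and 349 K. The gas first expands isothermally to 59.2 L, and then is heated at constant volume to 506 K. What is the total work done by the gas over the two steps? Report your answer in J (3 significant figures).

Step 1 (isothermal): W = P₁V₁ ln(V₂/V₁) = (4628) ln(59.2/35.6) = 2354 J.
Step 2 (isochoric): W = 0 (constant volume).
W_total = 2354 + 0 = 2354 J.

W_total ≈ 2350 J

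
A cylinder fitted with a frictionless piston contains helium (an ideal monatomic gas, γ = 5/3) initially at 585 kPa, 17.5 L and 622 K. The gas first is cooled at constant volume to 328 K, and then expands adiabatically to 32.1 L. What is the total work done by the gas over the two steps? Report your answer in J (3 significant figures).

Step 1 (isochoric): W = 0 (constant volume).
After step 1: P = 308.5 kPa (V unchanged).
Step 2 (adiabatic): W = (P₁V₁ − P₂V₂)/(γ−1) = (5399 − 3603)/0.667 = 2694 J.
W_total = 0 + 2694 = 2694 J.

W_total ≈ 2690 J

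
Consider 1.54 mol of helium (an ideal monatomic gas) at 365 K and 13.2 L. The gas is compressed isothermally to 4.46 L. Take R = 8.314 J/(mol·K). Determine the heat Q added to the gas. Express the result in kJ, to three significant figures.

Q ≈ -5.07 kJ

Isothermal ⇒ ΔU = 0, so Q = W = nRT ln(V₂/V₁).
Q = (1.54)(8.314)(365) ln(4.46/13.2) = 4673 × -1.085 = -5071 J.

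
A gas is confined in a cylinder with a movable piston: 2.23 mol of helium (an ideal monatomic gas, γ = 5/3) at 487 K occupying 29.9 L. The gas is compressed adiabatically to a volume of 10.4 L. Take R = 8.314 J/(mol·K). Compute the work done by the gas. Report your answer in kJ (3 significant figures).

Adiabatic: TV^(γ−1) = const with γ = 5/3.
T₂ = T₁ (V₁/V₂)^(γ−1) = 487 × (29.9/10.4)^0.667 = 487 × 2.022 = 984.7 K.
W_by = nCᵥ(T₁ − T₂) = (2.23)(12.47)(487 − 984.7) = -13840 J.

W ≈ -13.8 kJ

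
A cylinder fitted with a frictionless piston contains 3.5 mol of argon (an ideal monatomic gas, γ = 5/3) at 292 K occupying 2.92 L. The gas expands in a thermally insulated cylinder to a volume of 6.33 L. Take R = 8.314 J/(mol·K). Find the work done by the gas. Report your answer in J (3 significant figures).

Adiabatic: TV^(γ−1) = const with γ = 5/3.
T₂ = T₁ (V₁/V₂)^(γ−1) = 292 × (2.92/6.33)^0.667 = 292 × 0.597 = 174.3 K.
W_by = nCᵥ(T₁ − T₂) = (3.5)(12.47)(292 − 174.3) = 5136 J.

W ≈ 5140 J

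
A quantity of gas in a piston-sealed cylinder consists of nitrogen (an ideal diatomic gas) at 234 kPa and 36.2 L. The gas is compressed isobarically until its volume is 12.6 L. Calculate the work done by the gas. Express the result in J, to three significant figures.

W ≈ -5520 J

Isobaric: W = P ΔV.
W = (234 kPa)(12.6 − 36.2 L) = (234)(-23.6) = -5522 J.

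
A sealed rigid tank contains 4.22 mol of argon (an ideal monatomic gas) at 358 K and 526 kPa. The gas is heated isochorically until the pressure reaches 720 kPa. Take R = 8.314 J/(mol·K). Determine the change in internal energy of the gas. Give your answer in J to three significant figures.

Constant volume ⇒ W = 0, so Q = ΔU = nCᵥΔT with Cᵥ = 3R/2 = 12.47 J/(mol·K).
At constant V, T₂/T₁ = P₂/P₁ ⇒ ΔT = T₁(P₂/P₁ − 1) = 358·(720/526 − 1) = 132 K.
ΔU = (4.22)(12.47)(132) = 6949 J.

ΔU ≈ 6950 J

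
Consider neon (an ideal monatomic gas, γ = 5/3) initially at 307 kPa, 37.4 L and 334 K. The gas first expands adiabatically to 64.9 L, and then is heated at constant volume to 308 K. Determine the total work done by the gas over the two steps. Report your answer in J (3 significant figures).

Step 1 (adiabatic): W = (P₁V₁ − P₂V₂)/(γ−1) = (11482 − 7951)/0.667 = 5296 J.
Step 2 (isochoric): W = 0 (constant volume).
W_total = 5296 + 0 = 5296 J.

W_total ≈ 5300 J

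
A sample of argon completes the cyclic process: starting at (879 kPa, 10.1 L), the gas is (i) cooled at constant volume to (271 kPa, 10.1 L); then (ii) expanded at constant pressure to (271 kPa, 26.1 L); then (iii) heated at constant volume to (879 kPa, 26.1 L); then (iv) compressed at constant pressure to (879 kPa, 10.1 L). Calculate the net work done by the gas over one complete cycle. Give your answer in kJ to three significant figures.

Constant-volume legs do no work.
W(ii) = (271)(26.1 − 10.1) = 4336 J; W(iv) = (879)(10.1 − 26.1) = -14064 J.
W_net = 4336 − 14064 = -9728 J (the counter-clockwise enclosed area).

W_net ≈ -9.73 kJ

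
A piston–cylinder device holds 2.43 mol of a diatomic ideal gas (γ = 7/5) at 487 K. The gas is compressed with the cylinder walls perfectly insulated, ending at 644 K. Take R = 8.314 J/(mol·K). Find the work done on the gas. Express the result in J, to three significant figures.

W ≈ 7930 J

Adiabatic ⇒ Q = 0, so W_by = −ΔU = nCᵥ(T₁ − T₂).
Cᵥ = 5R/2 = 20.79 J/(mol·K).
W = (2.43)(20.79)(487 − 644) = -7930 J.
Work on gas = −W_by = 7930 J.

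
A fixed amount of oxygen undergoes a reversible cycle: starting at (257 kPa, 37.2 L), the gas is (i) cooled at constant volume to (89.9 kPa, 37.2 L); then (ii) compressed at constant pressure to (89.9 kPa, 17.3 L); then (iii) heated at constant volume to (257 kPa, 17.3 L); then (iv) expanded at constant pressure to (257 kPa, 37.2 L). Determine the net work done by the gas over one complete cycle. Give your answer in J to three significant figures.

Constant-volume legs do no work.
W(ii) = (89.9)(17.3 − 37.2) = -1789 J; W(iv) = (257)(37.2 − 17.3) = 5114 J.
W_net = -1789 + 5114 = 3325 J (the clockwise enclosed area).

W_net ≈ 3330 J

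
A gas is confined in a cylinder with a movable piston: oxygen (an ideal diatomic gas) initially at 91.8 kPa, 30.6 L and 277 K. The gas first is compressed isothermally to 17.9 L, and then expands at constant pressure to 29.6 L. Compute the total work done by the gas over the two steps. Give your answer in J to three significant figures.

Step 1 (isothermal): W = P₁V₁ ln(V₂/V₁) = (2809) ln(17.9/30.6) = -1506 J.
After step 1: P = 156.9 kPa, V = 17.9 L, T = 277 K.
Step 2 (isobaric): W = PΔV = (156.9 kPa)(29.6 − 17.9 L) = 1836 J.
W_total = -1506 + 1836 = 329.9 J.

W_total ≈ 330 J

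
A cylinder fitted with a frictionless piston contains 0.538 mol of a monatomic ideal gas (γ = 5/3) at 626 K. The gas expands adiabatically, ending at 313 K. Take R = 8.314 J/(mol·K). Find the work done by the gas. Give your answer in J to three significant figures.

W ≈ 2100 J

Adiabatic ⇒ Q = 0, so W_by = −ΔU = nCᵥ(T₁ − T₂).
Cᵥ = 3R/2 = 12.47 J/(mol·K).
W = (0.538)(12.47)(626 − 313) = 2100 J.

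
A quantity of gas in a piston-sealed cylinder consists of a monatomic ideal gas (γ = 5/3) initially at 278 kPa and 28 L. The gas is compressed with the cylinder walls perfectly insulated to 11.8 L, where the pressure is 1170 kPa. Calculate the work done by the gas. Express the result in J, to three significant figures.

Adiabatic: W = (P₁V₁ − P₂V₂)/(γ − 1) with γ = 5/3.
P₁V₁ = 7784 J, P₂V₂ = 13806 J.
W = (7784 − 13806) / 0.6667 = -9033 J.

W ≈ -9030 J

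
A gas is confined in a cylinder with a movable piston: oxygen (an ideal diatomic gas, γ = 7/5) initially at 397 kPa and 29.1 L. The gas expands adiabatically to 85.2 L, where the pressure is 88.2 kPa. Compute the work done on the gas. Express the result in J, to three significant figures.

W ≈ -10100 J

Adiabatic: W = (P₁V₁ − P₂V₂)/(γ − 1) with γ = 7/5.
P₁V₁ = 11553 J, P₂V₂ = 7515 J.
W = (11553 − 7515) / 0.4 = 10095 J.
Work on gas = −W_by = -10095 J.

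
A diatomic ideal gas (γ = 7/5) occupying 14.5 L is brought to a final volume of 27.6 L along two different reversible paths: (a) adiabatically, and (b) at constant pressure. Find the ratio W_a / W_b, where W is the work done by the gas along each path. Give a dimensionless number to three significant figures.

Path (a) adiabatic: W = P₁V₁(1 − (V₁/V₂)^(γ−1))/(γ−1) → W_a/(P₁V₁) = 0.5675.
Path (b) isobaric: W = P₁(V₂ − V₁) → W_b/(P₁V₁) = 0.9034.
W_a / W_b = 0.5675 / 0.9034 = 0.6281.

W_a / W_b ≈ 0.628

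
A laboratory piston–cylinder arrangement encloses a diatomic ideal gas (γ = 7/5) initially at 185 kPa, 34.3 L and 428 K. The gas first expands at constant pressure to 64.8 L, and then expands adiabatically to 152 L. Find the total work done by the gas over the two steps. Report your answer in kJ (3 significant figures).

W_total ≈ 14.3 kJ

Step 1 (isobaric): W = PΔV = (185 kPa)(64.8 − 34.3 L) = 5642 J.
After step 1: P = 185 kPa, V = 64.8 L, T = 808.6 K.
Step 2 (adiabatic): W = (P₁V₁ − P₂V₂)/(γ−1) = (11988 − 8524)/0.4 = 8660 J.
W_total = 5642 + 8660 = 14303 J.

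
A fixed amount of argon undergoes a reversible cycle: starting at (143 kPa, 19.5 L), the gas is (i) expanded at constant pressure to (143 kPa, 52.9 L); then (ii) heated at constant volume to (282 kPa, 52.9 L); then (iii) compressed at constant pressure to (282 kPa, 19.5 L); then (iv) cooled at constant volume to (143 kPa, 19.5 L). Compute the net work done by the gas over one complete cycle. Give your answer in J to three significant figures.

W_net ≈ -4640 J

Constant-volume legs do no work.
W(i) = (143)(52.9 − 19.5) = 4776 J; W(iii) = (282)(19.5 − 52.9) = -9419 J.
W_net = 4776 − 9419 = -4643 J (the counter-clockwise enclosed area).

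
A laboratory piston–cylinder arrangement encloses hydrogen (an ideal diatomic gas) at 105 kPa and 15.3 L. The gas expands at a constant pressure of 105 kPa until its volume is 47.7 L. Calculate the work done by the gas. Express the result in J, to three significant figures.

W ≈ 3400 J

Isobaric: W = P ΔV.
W = (105 kPa)(47.7 − 15.3 L) = (105)(32.4) = 3402 J.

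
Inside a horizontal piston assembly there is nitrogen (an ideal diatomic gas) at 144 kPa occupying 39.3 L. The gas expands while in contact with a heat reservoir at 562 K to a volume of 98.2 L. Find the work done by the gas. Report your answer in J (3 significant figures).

W ≈ 5180 J

Isothermal: W = nRT ln(V₂/V₁) = P₁V₁ ln(V₂/V₁).
P₁V₁ = (144 kPa)(39.3 L) = 5659 J.
W = 5659 × ln(98.2/39.3) = 5659 × 0.9158
W_by_gas = 5183 J.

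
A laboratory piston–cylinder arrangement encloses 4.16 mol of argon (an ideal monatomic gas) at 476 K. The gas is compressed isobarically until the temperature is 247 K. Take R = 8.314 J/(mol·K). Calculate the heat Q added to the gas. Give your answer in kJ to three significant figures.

Q ≈ -19.8 kJ

Isobaric: W = nRΔT = (4.16)(8.314)(-229) = -7920 J.
ΔU = nCᵥΔT with Cᵥ = 3R/2: ΔU = (4.16)(12.47)(-229) = -11880 J.
Q = ΔU + W = -11880 − 7920 = -19801 J.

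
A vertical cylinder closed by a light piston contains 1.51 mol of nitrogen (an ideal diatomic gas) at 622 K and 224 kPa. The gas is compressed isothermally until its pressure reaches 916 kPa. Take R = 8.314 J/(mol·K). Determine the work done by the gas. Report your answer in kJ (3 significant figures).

W ≈ -11.0 kJ

Isothermal process: W = nRT ln(V₂/V₁) = nRT ln(P₁/P₂).
W = (1.51)(8.314)(622) × ln(224/916)
  = 7809 × ln(0.2445) = 7809 × -1.408
W_by_gas = -10998 J.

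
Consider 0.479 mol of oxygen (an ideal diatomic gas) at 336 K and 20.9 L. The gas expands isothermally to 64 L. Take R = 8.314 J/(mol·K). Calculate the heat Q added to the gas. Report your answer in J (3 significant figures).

Q ≈ 1500 J

Isothermal ⇒ ΔU = 0, so Q = W = nRT ln(V₂/V₁).
Q = (0.479)(8.314)(336) ln(64/20.9) = 1338 × 1.119 = 1498 J.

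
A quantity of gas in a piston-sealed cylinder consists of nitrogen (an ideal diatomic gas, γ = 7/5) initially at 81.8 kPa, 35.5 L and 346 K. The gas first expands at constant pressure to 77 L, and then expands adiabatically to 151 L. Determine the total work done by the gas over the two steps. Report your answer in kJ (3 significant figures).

Step 1 (isobaric): W = PΔV = (81.8 kPa)(77 − 35.5 L) = 3395 J.
After step 1: P = 81.8 kPa, V = 77 L, T = 750.5 K.
Step 2 (adiabatic): W = (P₁V₁ − P₂V₂)/(γ−1) = (6299 − 4811)/0.4 = 3719 J.
W_total = 3395 + 3719 = 7113 J.

W_total ≈ 7.11 kJ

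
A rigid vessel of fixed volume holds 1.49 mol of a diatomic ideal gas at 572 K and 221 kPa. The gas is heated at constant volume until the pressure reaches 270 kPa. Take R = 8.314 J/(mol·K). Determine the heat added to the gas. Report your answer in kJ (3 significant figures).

Constant volume ⇒ W = 0, so Q = ΔU = nCᵥΔT with Cᵥ = 5R/2 = 20.79 J/(mol·K).
At constant V, T₂/T₁ = P₂/P₁ ⇒ ΔT = T₁(P₂/P₁ − 1) = 572·(270/221 − 1) = 126.8 K.
ΔU = (1.49)(20.79)(126.8) = 3928 J.

Q ≈ 3.93 kJ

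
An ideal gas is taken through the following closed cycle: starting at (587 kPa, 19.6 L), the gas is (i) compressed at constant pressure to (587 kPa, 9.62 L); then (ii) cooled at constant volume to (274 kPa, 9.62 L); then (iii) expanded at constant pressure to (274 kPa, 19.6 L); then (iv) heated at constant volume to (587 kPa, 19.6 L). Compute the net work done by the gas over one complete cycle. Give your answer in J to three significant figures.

W_net ≈ -3120 J

Constant-volume legs do no work.
W(i) = (587)(9.62 − 19.6) = -5858 J; W(iii) = (274)(19.6 − 9.62) = 2735 J.
W_net = -5858 + 2735 = -3124 J (the counter-clockwise enclosed area).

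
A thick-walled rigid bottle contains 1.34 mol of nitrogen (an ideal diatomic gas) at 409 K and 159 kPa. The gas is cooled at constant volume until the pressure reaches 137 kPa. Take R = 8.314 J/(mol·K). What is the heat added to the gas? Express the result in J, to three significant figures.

Constant volume ⇒ W = 0, so Q = ΔU = nCᵥΔT with Cᵥ = 5R/2 = 20.79 J/(mol·K).
At constant V, T₂/T₁ = P₂/P₁ ⇒ ΔT = T₁(P₂/P₁ − 1) = 409·(137/159 − 1) = -56.59 K.
ΔU = (1.34)(20.79)(-56.59) = -1576 J.

Q ≈ -1580 J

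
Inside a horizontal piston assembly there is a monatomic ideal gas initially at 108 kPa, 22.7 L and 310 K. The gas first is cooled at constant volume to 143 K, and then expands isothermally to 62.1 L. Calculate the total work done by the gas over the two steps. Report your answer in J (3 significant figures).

Step 1 (isochoric): W = 0 (constant volume).
After step 1: P = 49.82 kPa (V unchanged).
Step 2 (isothermal): W = P₁V₁ ln(V₂/V₁) = (1131) ln(62.1/22.7) = 1138 J.
W_total = 0 + 1138 = 1138 J.

W_total ≈ 1140 J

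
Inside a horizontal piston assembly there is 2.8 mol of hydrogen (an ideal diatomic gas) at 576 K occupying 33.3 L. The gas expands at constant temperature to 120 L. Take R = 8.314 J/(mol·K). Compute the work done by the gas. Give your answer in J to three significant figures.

Isothermal: W = nRT ln(V₂/V₁).
W = (2.8)(8.314)(576) × ln(120/33.3)
  = 13409 × 1.282
W_by_gas = 17189 J.

W ≈ 17200 J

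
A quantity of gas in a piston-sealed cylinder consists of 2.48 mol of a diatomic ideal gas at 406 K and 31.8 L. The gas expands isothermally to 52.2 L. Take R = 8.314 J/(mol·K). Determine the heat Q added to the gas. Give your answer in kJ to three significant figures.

Q ≈ 4.15 kJ

Isothermal ⇒ ΔU = 0, so Q = W = nRT ln(V₂/V₁).
Q = (2.48)(8.314)(406) ln(52.2/31.8) = 8371 × 0.4956 = 4149 J.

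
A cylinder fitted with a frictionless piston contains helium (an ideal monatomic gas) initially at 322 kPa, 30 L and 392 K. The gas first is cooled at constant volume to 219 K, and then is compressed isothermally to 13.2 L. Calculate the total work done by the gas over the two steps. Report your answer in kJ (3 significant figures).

W_total ≈ -4.43 kJ

Step 1 (isochoric): W = 0 (constant volume).
After step 1: P = 179.9 kPa (V unchanged).
Step 2 (isothermal): W = P₁V₁ ln(V₂/V₁) = (5397) ln(13.2/30) = -4431 J.
W_total = 0 − 4431 = -4431 J.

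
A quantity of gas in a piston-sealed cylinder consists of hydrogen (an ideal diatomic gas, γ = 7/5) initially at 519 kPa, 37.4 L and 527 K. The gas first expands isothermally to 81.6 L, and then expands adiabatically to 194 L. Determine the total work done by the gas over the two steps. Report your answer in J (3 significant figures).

Step 1 (isothermal): W = P₁V₁ ln(V₂/V₁) = (19411) ln(81.6/37.4) = 15143 J.
After step 1: P = 237.9 kPa, V = 81.6 L, T = 527 K.
Step 2 (adiabatic): W = (P₁V₁ − P₂V₂)/(γ−1) = (19411 − 13728)/0.4 = 14208 J.
W_total = 15143 + 14208 = 29351 J.

W_total ≈ 29400 J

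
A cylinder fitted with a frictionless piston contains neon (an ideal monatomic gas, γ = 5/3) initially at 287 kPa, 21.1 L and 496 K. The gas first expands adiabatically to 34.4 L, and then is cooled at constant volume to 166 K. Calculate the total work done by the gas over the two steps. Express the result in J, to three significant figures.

W_total ≈ 2530 J

Step 1 (adiabatic): W = (P₁V₁ − P₂V₂)/(γ−1) = (6056 − 4372)/0.667 = 2526 J.
Step 2 (isochoric): W = 0 (constant volume).
W_total = 2526 + 0 = 2526 J.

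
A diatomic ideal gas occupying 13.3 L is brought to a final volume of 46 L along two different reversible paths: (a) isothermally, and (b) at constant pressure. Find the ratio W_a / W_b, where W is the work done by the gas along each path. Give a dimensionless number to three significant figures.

Path (a) isothermal: W = P₁V₁ ln(V₂/V₁) → W_a/(P₁V₁) = 1.241.
Path (b) isobaric: W = P₁(V₂ − V₁) → W_b/(P₁V₁) = 2.459.
W_a / W_b = 1.241 / 2.459 = 0.5047.

W_a / W_b ≈ 0.505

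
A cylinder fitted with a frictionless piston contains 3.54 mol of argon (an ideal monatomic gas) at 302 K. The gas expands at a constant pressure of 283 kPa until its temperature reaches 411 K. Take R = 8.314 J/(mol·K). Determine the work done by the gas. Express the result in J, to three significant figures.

W ≈ 3210 J

Isobaric: W = P ΔV = nR ΔT.
W = (3.54)(8.314)(411 − 302) = 3208 J.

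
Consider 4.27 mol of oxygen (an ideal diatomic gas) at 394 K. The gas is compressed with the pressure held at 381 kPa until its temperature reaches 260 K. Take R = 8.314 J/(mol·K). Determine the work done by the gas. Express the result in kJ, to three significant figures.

W ≈ -4.76 kJ

Isobaric: W = P ΔV = nR ΔT.
W = (4.27)(8.314)(260 − 394) = -4757 J.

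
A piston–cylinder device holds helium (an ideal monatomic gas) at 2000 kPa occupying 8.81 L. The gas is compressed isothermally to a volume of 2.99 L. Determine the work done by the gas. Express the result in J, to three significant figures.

Isothermal: W = nRT ln(V₂/V₁) = P₁V₁ ln(V₂/V₁).
P₁V₁ = (2000 kPa)(8.81 L) = 17620 J.
W = 17620 × ln(2.99/8.81) = 17620 × -1.081
W_by_gas = -19040 J.

W ≈ -19000 J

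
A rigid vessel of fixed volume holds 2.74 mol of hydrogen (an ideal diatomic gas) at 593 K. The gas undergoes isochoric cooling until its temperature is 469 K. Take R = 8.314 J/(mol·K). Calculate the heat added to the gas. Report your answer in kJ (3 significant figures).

Q ≈ -7.06 kJ

Constant volume ⇒ W = 0, so Q = ΔU = nCᵥΔT with Cᵥ = 5R/2 = 20.79 J/(mol·K).
ΔU = (2.74)(20.79)(469 − 593) = -7062 J.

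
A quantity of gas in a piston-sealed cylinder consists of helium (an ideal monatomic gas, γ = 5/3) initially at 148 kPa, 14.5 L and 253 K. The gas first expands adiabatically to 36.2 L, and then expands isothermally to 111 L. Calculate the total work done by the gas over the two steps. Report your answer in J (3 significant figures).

Step 1 (adiabatic): W = (P₁V₁ − P₂V₂)/(γ−1) = (2146 − 1166)/0.667 = 1470 J.
After step 1: P = 32.21 kPa, V = 36.2 L, T = 137.5 K.
Step 2 (isothermal): W = P₁V₁ ln(V₂/V₁) = (1166) ln(111/36.2) = 1307 J.
W_total = 1470 + 1307 = 2776 J.

W_total ≈ 2780 J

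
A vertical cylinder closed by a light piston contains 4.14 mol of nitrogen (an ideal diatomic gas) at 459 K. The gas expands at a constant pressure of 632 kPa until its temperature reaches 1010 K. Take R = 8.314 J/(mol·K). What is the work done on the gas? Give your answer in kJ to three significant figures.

W ≈ -19.0 kJ

Isobaric: W = P ΔV = nR ΔT.
W = (4.14)(8.314)(1010 − 459) = 18965 J.
Work on gas = −W_by = -18965 J.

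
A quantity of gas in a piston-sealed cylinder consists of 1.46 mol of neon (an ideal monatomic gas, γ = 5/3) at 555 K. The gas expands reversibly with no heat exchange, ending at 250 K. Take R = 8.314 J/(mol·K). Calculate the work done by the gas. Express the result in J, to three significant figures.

Adiabatic ⇒ Q = 0, so W_by = −ΔU = nCᵥ(T₁ − T₂).
Cᵥ = 3R/2 = 12.47 J/(mol·K).
W = (1.46)(12.47)(555 − 250) = 5553 J.

W ≈ 5550 J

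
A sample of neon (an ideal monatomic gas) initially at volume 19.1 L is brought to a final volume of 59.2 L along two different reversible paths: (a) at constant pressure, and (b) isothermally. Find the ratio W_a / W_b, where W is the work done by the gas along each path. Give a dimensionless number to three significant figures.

Path (a) isobaric: W = P₁(V₂ − V₁) → W_a/(P₁V₁) = 2.099.
Path (b) isothermal: W = P₁V₁ ln(V₂/V₁) → W_b/(P₁V₁) = 1.131.
W_a / W_b = 2.099 / 1.131 = 1.856.

W_a / W_b ≈ 1.86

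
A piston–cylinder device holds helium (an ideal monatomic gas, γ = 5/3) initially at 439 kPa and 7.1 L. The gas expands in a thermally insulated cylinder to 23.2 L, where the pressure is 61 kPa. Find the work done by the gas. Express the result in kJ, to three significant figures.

W ≈ 2.55 kJ

Adiabatic: W = (P₁V₁ − P₂V₂)/(γ − 1) with γ = 5/3.
P₁V₁ = 3117 J, P₂V₂ = 1415 J.
W = (3117 − 1415) / 0.6667 = 2553 J.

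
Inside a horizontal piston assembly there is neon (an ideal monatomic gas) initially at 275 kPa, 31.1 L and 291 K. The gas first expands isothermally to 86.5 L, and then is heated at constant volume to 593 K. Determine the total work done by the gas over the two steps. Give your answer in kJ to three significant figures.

Step 1 (isothermal): W = P₁V₁ ln(V₂/V₁) = (8552) ln(86.5/31.1) = 8749 J.
Step 2 (isochoric): W = 0 (constant volume).
W_total = 8749 + 0 = 8749 J.

W_total ≈ 8.75 kJ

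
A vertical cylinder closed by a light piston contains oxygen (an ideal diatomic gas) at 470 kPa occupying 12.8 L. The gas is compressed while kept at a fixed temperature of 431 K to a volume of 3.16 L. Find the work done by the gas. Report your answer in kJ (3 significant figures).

W ≈ -8.42 kJ

Isothermal: W = nRT ln(V₂/V₁) = P₁V₁ ln(V₂/V₁).
P₁V₁ = (470 kPa)(12.8 L) = 6016 J.
W = 6016 × ln(3.16/12.8) = 6016 × -1.399
W_by_gas = -8416 J.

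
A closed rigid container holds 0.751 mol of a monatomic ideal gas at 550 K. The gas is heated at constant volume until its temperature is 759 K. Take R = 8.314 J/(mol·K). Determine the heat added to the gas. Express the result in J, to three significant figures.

Constant volume ⇒ W = 0, so Q = ΔU = nCᵥΔT with Cᵥ = 3R/2 = 12.47 J/(mol·K).
ΔU = (0.751)(12.47)(759 − 550) = 1957 J.

Q ≈ 1960 J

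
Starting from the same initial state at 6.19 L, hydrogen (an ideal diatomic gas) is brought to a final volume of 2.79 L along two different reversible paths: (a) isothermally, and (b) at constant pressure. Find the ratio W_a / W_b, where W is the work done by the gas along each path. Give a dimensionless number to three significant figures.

Path (a) isothermal: W = P₁V₁ ln(V₂/V₁) → W_a/(P₁V₁) = -0.7969.
Path (b) isobaric: W = P₁(V₂ − V₁) → W_b/(P₁V₁) = -0.5493.
W_a / W_b = -0.7969 / -0.5493 = 1.451.

W_a / W_b ≈ 1.45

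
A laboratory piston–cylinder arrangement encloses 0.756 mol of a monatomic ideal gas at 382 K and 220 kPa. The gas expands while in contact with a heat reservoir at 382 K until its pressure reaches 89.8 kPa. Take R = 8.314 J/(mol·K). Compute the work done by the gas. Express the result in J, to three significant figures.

Isothermal process: W = nRT ln(V₂/V₁) = nRT ln(P₁/P₂).
W = (0.756)(8.314)(382) × ln(220/89.8)
  = 2401 × ln(2.45) = 2401 × 0.896
W_by_gas = 2151 J.

W ≈ 2150 J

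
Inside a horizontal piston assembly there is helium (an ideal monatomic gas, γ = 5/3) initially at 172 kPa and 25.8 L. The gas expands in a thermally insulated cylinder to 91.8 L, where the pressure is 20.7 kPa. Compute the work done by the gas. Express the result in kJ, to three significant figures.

W ≈ 3.81 kJ

Adiabatic: W = (P₁V₁ − P₂V₂)/(γ − 1) with γ = 5/3.
P₁V₁ = 4438 J, P₂V₂ = 1900 J.
W = (4438 − 1900) / 0.6667 = 3806 J.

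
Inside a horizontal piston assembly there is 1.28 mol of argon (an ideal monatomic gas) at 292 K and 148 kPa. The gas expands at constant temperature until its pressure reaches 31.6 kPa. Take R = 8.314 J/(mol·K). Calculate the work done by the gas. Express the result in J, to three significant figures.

W ≈ 4800 J

Isothermal process: W = nRT ln(V₂/V₁) = nRT ln(P₁/P₂).
W = (1.28)(8.314)(292) × ln(148/31.6)
  = 3107 × ln(4.684) = 3107 × 1.544
W_by_gas = 4798 J.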